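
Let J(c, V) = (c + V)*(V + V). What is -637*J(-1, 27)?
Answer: -894348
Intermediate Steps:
J(c, V) = 2*V*(V + c) (J(c, V) = (V + c)*(2*V) = 2*V*(V + c))
-637*J(-1, 27) = -1274*27*(27 - 1) = -1274*27*26 = -637*1404 = -894348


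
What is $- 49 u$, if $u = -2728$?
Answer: $133672$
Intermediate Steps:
$- 49 u = - 49 \left(-2728\right) = \left(-1\right) \left(-133672\right) = 133672$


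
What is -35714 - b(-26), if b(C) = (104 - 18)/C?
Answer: -464239/13 ≈ -35711.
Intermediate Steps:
b(C) = 86/C
-35714 - b(-26) = -35714 - 86/(-26) = -35714 - 86*(-1)/26 = -35714 - 1*(-43/13) = -35714 + 43/13 = -464239/13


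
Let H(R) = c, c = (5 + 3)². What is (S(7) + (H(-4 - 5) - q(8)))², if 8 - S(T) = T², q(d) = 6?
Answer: 289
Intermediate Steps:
c = 64 (c = 8² = 64)
H(R) = 64
S(T) = 8 - T²
(S(7) + (H(-4 - 5) - q(8)))² = ((8 - 1*7²) + (64 - 1*6))² = ((8 - 1*49) + (64 - 6))² = ((8 - 49) + 58)² = (-41 + 58)² = 17² = 289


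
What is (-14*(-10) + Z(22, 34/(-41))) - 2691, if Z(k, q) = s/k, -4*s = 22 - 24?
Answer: -112243/44 ≈ -2551.0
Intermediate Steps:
s = ½ (s = -(22 - 24)/4 = -¼*(-2) = ½ ≈ 0.50000)
Z(k, q) = 1/(2*k)
(-14*(-10) + Z(22, 34/(-41))) - 2691 = (-14*(-10) + (½)/22) - 2691 = (140 + (½)*(1/22)) - 2691 = (140 + 1/44) - 2691 = 6161/44 - 2691 = -112243/44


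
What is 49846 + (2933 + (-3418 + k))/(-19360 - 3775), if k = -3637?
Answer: 1153191332/23135 ≈ 49846.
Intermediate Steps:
49846 + (2933 + (-3418 + k))/(-19360 - 3775) = 49846 + (2933 + (-3418 - 3637))/(-19360 - 3775) = 49846 + (2933 - 7055)/(-23135) = 49846 - 4122*(-1/23135) = 49846 + 4122/23135 = 1153191332/23135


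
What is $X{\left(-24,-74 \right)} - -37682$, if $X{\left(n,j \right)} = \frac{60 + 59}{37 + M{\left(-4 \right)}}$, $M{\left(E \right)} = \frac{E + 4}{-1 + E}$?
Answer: $\frac{1394353}{37} \approx 37685.0$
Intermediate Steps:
$M{\left(E \right)} = \frac{4 + E}{-1 + E}$
$X{\left(n,j \right)} = \frac{119}{37}$ ($X{\left(n,j \right)} = \frac{60 + 59}{37 + \frac{4 - 4}{-1 - 4}} = \frac{119}{37 + \frac{1}{-5} \cdot 0} = \frac{119}{37 - 0} = \frac{119}{37 + 0} = \frac{119}{37}$)
$X{\left(-24,-74 \right)} - -37682 = \frac{119}{37} - -37682 = \frac{119}{37} + 37682 = \frac{1394353}{37}$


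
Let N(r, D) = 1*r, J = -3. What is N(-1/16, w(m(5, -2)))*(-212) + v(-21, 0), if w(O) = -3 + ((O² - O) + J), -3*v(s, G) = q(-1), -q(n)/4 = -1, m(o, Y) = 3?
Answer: 143/12 ≈ 11.917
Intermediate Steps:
q(n) = 4 (q(n) = -4*(-1) = 4)
v(s, G) = -4/3 (v(s, G) = -⅓*4 = -4/3)
w(O) = -6 + O² - O (w(O) = -3 + ((O² - O) - 3) = -3 + (-3 + O² - O) = -6 + O² - O)
N(r, D) = r
N(-1/16, w(m(5, -2)))*(-212) + v(-21, 0) = -1/16*(-212) - 4/3 = 53/4 - 4/3 = 143/12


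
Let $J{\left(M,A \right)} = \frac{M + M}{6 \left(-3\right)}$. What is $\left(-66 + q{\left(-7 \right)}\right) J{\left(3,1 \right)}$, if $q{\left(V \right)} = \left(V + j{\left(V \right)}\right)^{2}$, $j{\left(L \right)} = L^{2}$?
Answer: $-566$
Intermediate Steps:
$J{\left(M,A \right)} = - \frac{M}{9}$ ($J{\left(M,A \right)} = \frac{2 M}{-18} = 2 M \left(- \frac{1}{18}\right) = - \frac{M}{9}$)
$q{\left(V \right)} = \left(V + V^{2}\right)^{2}$
$\left(-66 + q{\left(-7 \right)}\right) J{\left(3,1 \right)} = \left(-66 + \left(-7\right)^{2} \left(1 - 7\right)^{2}\right) \left(\left(- \frac{1}{9}\right) 3\right) = \left(-66 + 49 \left(-6\right)^{2}\right) \left(- \frac{1}{3}\right) = \left(-66 + 49 \cdot 36\right) \left(- \frac{1}{3}\right) = \left(-66 + 1764\right) \left(- \frac{1}{3}\right) = 1698 \left(- \frac{1}{3}\right) = -566$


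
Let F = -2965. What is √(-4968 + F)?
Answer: I*√7933 ≈ 89.067*I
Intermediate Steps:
√(-4968 + F) = √(-4968 - 2965) = √(-7933) = I*√7933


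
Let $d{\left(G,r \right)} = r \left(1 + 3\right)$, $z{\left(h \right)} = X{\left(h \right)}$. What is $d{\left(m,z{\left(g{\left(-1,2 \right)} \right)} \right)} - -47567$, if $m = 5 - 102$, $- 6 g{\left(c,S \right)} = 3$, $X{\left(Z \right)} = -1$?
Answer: $47563$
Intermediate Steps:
$g{\left(c,S \right)} = - \frac{1}{2}$ ($g{\left(c,S \right)} = \left(- \frac{1}{6}\right) 3 = - \frac{1}{2}$)
$z{\left(h \right)} = -1$
$m = -97$
$d{\left(G,r \right)} = 4 r$ ($d{\left(G,r \right)} = r 4 = 4 r$)
$d{\left(m,z{\left(g{\left(-1,2 \right)} \right)} \right)} - -47567 = 4 \left(-1\right) - -47567 = -4 + 47567 = 47563$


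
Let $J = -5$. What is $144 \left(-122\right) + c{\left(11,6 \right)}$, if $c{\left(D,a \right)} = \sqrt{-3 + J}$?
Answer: $-17568 + 2 i \sqrt{2} \approx -17568.0 + 2.8284 i$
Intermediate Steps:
$c{\left(D,a \right)} = 2 i \sqrt{2}$ ($c{\left(D,a \right)} = \sqrt{-3 - 5} = \sqrt{-8} = 2 i \sqrt{2}$)
$144 \left(-122\right) + c{\left(11,6 \right)} = 144 \left(-122\right) + 2 i \sqrt{2} = -17568 + 2 i \sqrt{2}$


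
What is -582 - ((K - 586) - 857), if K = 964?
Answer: -103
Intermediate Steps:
-582 - ((K - 586) - 857) = -582 - ((964 - 586) - 857) = -582 - (378 - 857) = -582 - 1*(-479) = -582 + 479 = -103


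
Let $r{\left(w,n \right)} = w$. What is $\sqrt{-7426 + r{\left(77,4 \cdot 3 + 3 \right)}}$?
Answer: $i \sqrt{7349} \approx 85.726 i$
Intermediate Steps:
$\sqrt{-7426 + r{\left(77,4 \cdot 3 + 3 \right)}} = \sqrt{-7426 + 77} = \sqrt{-7349} = i \sqrt{7349}$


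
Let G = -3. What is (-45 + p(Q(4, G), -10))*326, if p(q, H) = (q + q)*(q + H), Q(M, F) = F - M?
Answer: 62918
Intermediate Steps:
p(q, H) = 2*q*(H + q) (p(q, H) = (2*q)*(H + q) = 2*q*(H + q))
(-45 + p(Q(4, G), -10))*326 = (-45 + 2*(-3 - 1*4)*(-10 + (-3 - 1*4)))*326 = (-45 + 2*(-3 - 4)*(-10 + (-3 - 4)))*326 = (-45 + 2*(-7)*(-10 - 7))*326 = (-45 + 2*(-7)*(-17))*326 = (-45 + 238)*326 = 193*326 = 62918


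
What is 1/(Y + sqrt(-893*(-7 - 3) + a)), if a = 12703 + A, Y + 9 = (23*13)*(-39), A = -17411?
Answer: -5835/68092339 - sqrt(4222)/136184678 ≈ -8.6170e-5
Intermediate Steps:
Y = -11670 (Y = -9 + (23*13)*(-39) = -9 + 299*(-39) = -9 - 11661 = -11670)
a = -4708 (a = 12703 - 17411 = -4708)
1/(Y + sqrt(-893*(-7 - 3) + a)) = 1/(-11670 + sqrt(-893*(-7 - 3) - 4708)) = 1/(-11670 + sqrt(-893*(-10) - 4708)) = 1/(-11670 + sqrt(8930 - 4708)) = 1/(-11670 + sqrt(4222))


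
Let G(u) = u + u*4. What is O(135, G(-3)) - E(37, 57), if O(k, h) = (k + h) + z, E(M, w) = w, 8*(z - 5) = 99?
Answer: 643/8 ≈ 80.375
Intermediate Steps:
z = 139/8 (z = 5 + (⅛)*99 = 5 + 99/8 = 139/8 ≈ 17.375)
G(u) = 5*u (G(u) = u + 4*u = 5*u)
O(k, h) = 139/8 + h + k (O(k, h) = (k + h) + 139/8 = (h + k) + 139/8 = 139/8 + h + k)
O(135, G(-3)) - E(37, 57) = (139/8 + 5*(-3) + 135) - 1*57 = (139/8 - 15 + 135) - 57 = 1099/8 - 57 = 643/8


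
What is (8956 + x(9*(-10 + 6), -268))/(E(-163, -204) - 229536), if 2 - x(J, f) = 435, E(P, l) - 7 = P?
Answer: -2841/76564 ≈ -0.037106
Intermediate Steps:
E(P, l) = 7 + P
x(J, f) = -433 (x(J, f) = 2 - 1*435 = 2 - 435 = -433)
(8956 + x(9*(-10 + 6), -268))/(E(-163, -204) - 229536) = (8956 - 433)/((7 - 163) - 229536) = 8523/(-156 - 229536) = 8523/(-229692) = 8523*(-1/229692) = -2841/76564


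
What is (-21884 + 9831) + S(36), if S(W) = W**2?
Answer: -10757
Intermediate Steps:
(-21884 + 9831) + S(36) = (-21884 + 9831) + 36**2 = -12053 + 1296 = -10757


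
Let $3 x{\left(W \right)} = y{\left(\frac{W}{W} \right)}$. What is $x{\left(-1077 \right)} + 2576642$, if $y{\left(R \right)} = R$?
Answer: $\frac{7729927}{3} \approx 2.5766 \cdot 10^{6}$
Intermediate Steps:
$x{\left(W \right)} = \frac{1}{3}$ ($x{\left(W \right)} = \frac{W \frac{1}{W}}{3} = \frac{1}{3} \cdot 1 = \frac{1}{3}$)
$x{\left(-1077 \right)} + 2576642 = \frac{1}{3} + 2576642 = \frac{7729927}{3}$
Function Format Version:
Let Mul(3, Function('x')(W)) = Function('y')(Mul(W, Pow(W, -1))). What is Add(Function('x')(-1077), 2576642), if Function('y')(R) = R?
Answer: Rational(7729927, 3) ≈ 2.5766e+6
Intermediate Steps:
Function('x')(W) = Rational(1, 3) (Function('x')(W) = Mul(Rational(1, 3), Mul(W, Pow(W, -1))) = Mul(Rational(1, 3), 1) = Rational(1, 3))
Add(Function('x')(-1077), 2576642) = Add(Rational(1, 3), 2576642) = Rational(7729927, 3)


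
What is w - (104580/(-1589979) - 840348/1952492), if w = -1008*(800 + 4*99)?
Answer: -311882450879030781/258701773139 ≈ -1.2056e+6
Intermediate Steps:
w = -1205568 (w = -1008*(800 + 396) = -1008*1196 = -1205568)
w - (104580/(-1589979) - 840348/1952492) = -1205568 - (104580/(-1589979) - 840348/1952492) = -1205568 - (104580*(-1/1589979) - 840348*1/1952492) = -1205568 - (-34860/529993 - 210087/488123) = -1205568 - 1*(-128360607171/258701773139) = -1205568 + 128360607171/258701773139 = -311882450879030781/258701773139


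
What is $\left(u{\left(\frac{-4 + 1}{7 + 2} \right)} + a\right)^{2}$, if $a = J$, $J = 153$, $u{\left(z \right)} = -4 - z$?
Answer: $\frac{200704}{9} \approx 22300.0$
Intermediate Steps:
$a = 153$
$\left(u{\left(\frac{-4 + 1}{7 + 2} \right)} + a\right)^{2} = \left(\left(-4 - \frac{-4 + 1}{7 + 2}\right) + 153\right)^{2} = \left(\left(-4 - - \frac{3}{9}\right) + 153\right)^{2} = \left(\left(-4 - \left(-3\right) \frac{1}{9}\right) + 153\right)^{2} = \left(\left(-4 - - \frac{1}{3}\right) + 153\right)^{2} = \left(\left(-4 + \frac{1}{3}\right) + 153\right)^{2} = \left(- \frac{11}{3} + 153\right)^{2} = \left(\frac{448}{3}\right)^{2} = \frac{200704}{9}$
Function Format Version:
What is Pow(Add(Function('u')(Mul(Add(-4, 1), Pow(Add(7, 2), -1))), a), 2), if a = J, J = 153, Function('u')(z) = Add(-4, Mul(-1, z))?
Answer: Rational(200704, 9) ≈ 22300.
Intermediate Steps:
a = 153
Pow(Add(Function('u')(Mul(Add(-4, 1), Pow(Add(7, 2), -1))), a), 2) = Pow(Add(Add(-4, Mul(-1, Mul(Add(-4, 1), Pow(Add(7, 2), -1)))), 153), 2) = Pow(Add(Add(-4, Mul(-1, Mul(-3, Pow(9, -1)))), 153), 2) = Pow(Add(Add(-4, Mul(-1, Mul(-3, Rational(1, 9)))), 153), 2) = Pow(Add(Add(-4, Mul(-1, Rational(-1, 3))), 153), 2) = Pow(Add(Add(-4, Rational(1, 3)), 153), 2) = Pow(Add(Rational(-11, 3), 153), 2) = Pow(Rational(448, 3), 2) = Rational(200704, 9)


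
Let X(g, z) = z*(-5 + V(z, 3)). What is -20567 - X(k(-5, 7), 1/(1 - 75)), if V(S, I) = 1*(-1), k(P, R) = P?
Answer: -760982/37 ≈ -20567.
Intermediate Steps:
V(S, I) = -1
X(g, z) = -6*z (X(g, z) = z*(-5 - 1) = z*(-6) = -6*z)
-20567 - X(k(-5, 7), 1/(1 - 75)) = -20567 - (-6)/(1 - 75) = -20567 - (-6)/(-74) = -20567 - (-6)*(-1)/74 = -20567 - 1*3/37 = -20567 - 3/37 = -760982/37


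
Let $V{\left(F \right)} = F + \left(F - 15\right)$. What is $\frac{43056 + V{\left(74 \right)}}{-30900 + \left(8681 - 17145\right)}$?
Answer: $- \frac{43189}{39364} \approx -1.0972$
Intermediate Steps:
$V{\left(F \right)} = -15 + 2 F$ ($V{\left(F \right)} = F + \left(F - 15\right) = F + \left(-15 + F\right) = -15 + 2 F$)
$\frac{43056 + V{\left(74 \right)}}{-30900 + \left(8681 - 17145\right)} = \frac{43056 + \left(-15 + 2 \cdot 74\right)}{-30900 + \left(8681 - 17145\right)} = \frac{43056 + \left(-15 + 148\right)}{-30900 - 8464} = \frac{43056 + 133}{-39364} = 43189 \left(- \frac{1}{39364}\right) = - \frac{43189}{39364}$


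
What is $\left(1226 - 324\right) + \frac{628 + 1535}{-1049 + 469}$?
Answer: $\frac{520997}{580} \approx 898.27$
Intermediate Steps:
$\left(1226 - 324\right) + \frac{628 + 1535}{-1049 + 469} = \left(1226 - 324\right) + \frac{2163}{-580} = 902 + 2163 \left(- \frac{1}{580}\right) = 902 - \frac{2163}{580} = \frac{520997}{580}$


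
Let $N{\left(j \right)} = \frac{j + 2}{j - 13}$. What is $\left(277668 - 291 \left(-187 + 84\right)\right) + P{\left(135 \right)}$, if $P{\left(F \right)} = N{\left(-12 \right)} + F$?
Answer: $\frac{1538882}{5} \approx 3.0778 \cdot 10^{5}$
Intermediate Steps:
$N{\left(j \right)} = \frac{2 + j}{-13 + j}$
$P{\left(F \right)} = \frac{2}{5} + F$ ($P{\left(F \right)} = \frac{2 - 12}{-13 - 12} + F = \frac{1}{-25} \left(-10\right) + F = \left(- \frac{1}{25}\right) \left(-10\right) + F = \frac{2}{5} + F$)
$\left(277668 - 291 \left(-187 + 84\right)\right) + P{\left(135 \right)} = \left(277668 - 291 \left(-187 + 84\right)\right) + \left(\frac{2}{5} + 135\right) = \left(277668 - -29973\right) + \frac{677}{5} = \left(277668 + 29973\right) + \frac{677}{5} = 307641 + \frac{677}{5} = \frac{1538882}{5}$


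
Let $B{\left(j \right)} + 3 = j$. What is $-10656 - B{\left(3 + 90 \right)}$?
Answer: $-10746$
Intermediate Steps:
$B{\left(j \right)} = -3 + j$
$-10656 - B{\left(3 + 90 \right)} = -10656 - \left(-3 + \left(3 + 90\right)\right) = -10656 - \left(-3 + 93\right) = -10656 - 90 = -10746$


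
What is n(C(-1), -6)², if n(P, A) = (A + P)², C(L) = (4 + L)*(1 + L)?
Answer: 1296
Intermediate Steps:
C(L) = (1 + L)*(4 + L)
n(C(-1), -6)² = ((-6 + (4 + (-1)² + 5*(-1)))²)² = ((-6 + (4 + 1 - 5))²)² = ((-6 + 0)²)² = ((-6)²)² = 36² = 1296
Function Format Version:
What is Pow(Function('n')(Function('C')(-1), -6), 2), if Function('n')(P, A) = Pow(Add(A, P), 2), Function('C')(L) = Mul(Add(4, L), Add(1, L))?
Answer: 1296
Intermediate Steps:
Function('C')(L) = Mul(Add(1, L), Add(4, L))
Pow(Function('n')(Function('C')(-1), -6), 2) = Pow(Pow(Add(-6, Add(4, Pow(-1, 2), Mul(5, -1))), 2), 2) = Pow(Pow(Add(-6, Add(4, 1, -5)), 2), 2) = Pow(Pow(Add(-6, 0), 2), 2) = Pow(Pow(-6, 2), 2) = Pow(36, 2) = 1296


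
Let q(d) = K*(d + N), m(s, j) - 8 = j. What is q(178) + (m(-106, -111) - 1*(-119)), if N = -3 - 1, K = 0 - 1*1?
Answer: -158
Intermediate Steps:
m(s, j) = 8 + j
K = -1 (K = 0 - 1 = -1)
N = -4
q(d) = 4 - d (q(d) = -(d - 4) = -(-4 + d) = 4 - d)
q(178) + (m(-106, -111) - 1*(-119)) = (4 - 1*178) + ((8 - 111) - 1*(-119)) = (4 - 178) + (-103 + 119) = -174 + 16 = -158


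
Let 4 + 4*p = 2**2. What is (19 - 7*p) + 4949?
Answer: 4968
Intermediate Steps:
p = 0 (p = -1 + (1/4)*2**2 = -1 + (1/4)*4 = -1 + 1 = 0)
(19 - 7*p) + 4949 = (19 - 7*0) + 4949 = (19 + 0) + 4949 = 19 + 4949 = 4968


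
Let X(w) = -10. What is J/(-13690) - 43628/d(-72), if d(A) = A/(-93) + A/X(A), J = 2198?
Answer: -11572393916/2115105 ≈ -5471.3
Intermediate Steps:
d(A) = -103*A/930 (d(A) = A/(-93) + A/(-10) = A*(-1/93) + A*(-1/10) = -A/93 - A/10 = -103*A/930)
J/(-13690) - 43628/d(-72) = 2198/(-13690) - 43628/((-103/930*(-72))) = 2198*(-1/13690) - 43628/1236/155 = -1099/6845 - 43628*155/1236 = -1099/6845 - 1690585/309 = -11572393916/2115105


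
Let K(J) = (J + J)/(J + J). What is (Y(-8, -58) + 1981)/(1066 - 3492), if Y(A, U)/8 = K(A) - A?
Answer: -2053/2426 ≈ -0.84625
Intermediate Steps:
K(J) = 1 (K(J) = (2*J)/((2*J)) = (2*J)*(1/(2*J)) = 1)
Y(A, U) = 8 - 8*A (Y(A, U) = 8*(1 - A) = 8 - 8*A)
(Y(-8, -58) + 1981)/(1066 - 3492) = ((8 - 8*(-8)) + 1981)/(1066 - 3492) = ((8 + 64) + 1981)/(-2426) = (72 + 1981)*(-1/2426) = 2053*(-1/2426) = -2053/2426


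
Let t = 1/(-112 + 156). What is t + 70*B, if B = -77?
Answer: -237159/44 ≈ -5390.0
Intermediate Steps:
t = 1/44 ≈ 0.022727
t + 70*B = 1/44 + 70*(-77) = 1/44 - 5390 = -237159/44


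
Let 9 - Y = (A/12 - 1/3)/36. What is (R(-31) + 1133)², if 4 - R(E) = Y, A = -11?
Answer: 26382530329/20736 ≈ 1.2723e+6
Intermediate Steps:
Y = 1301/144 (Y = 9 - (-11/12 - 1/3)/36 = 9 - (-11*1/12 - 1*⅓)/36 = 9 - (-11/12 - ⅓)/36 = 9 - (-5)/(4*36) = 9 - 1*(-5/144) = 9 + 5/144 = 1301/144 ≈ 9.0347)
R(E) = -725/144 (R(E) = 4 - 1*1301/144 = 4 - 1301/144 = -725/144)
(R(-31) + 1133)² = (-725/144 + 1133)² = (162427/144)² = 26382530329/20736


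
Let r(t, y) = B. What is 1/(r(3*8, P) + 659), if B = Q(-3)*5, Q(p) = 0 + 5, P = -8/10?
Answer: 1/684 ≈ 0.0014620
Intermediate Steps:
P = -⅘ (P = -8*⅒ = -⅘ ≈ -0.80000)
Q(p) = 5
B = 25 (B = 5*5 = 25)
r(t, y) = 25
1/(r(3*8, P) + 659) = 1/(25 + 659) = 1/684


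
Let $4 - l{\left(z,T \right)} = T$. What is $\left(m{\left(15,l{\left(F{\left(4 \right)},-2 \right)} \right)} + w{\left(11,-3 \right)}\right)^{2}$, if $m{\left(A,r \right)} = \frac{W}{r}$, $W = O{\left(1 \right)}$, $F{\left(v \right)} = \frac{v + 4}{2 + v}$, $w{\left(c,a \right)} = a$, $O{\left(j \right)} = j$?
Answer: $\frac{289}{36} \approx 8.0278$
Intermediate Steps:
$F{\left(v \right)} = \frac{4 + v}{2 + v}$
$l{\left(z,T \right)} = 4 - T$
$W = 1$
$m{\left(A,r \right)} = \frac{1}{r}$ ($m{\left(A,r \right)} = 1 \frac{1}{r} = \frac{1}{r}$)
$\left(m{\left(15,l{\left(F{\left(4 \right)},-2 \right)} \right)} + w{\left(11,-3 \right)}\right)^{2} = \left(\frac{1}{4 - -2} - 3\right)^{2} = \left(\frac{1}{4 + 2} - 3\right)^{2} = \left(\frac{1}{6} - 3\right)^{2} = \left(- \frac{17}{6}\right)^{2} = \frac{289}{36}$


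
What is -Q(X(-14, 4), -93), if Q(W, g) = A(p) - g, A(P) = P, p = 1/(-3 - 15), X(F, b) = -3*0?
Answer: -1673/18 ≈ -92.944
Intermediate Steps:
X(F, b) = 0
p = -1/18 (p = 1/(-18) = -1/18 ≈ -0.055556)
Q(W, g) = -1/18 - g
-Q(X(-14, 4), -93) = -(-1/18 - 1*(-93)) = -(-1/18 + 93) = -1*1673/18 = -1673/18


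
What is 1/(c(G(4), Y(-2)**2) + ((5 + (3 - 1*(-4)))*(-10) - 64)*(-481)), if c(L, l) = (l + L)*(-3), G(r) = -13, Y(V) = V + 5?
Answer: 1/88516 ≈ 1.1297e-5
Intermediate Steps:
Y(V) = 5 + V
c(L, l) = -3*L - 3*l (c(L, l) = (L + l)*(-3) = -3*L - 3*l)
1/(c(G(4), Y(-2)**2) + ((5 + (3 - 1*(-4)))*(-10) - 64)*(-481)) = 1/((-3*(-13) - 3*(5 - 2)**2) + ((5 + (3 - 1*(-4)))*(-10) - 64)*(-481)) = 1/((39 - 3*3**2) + ((5 + (3 + 4))*(-10) - 64)*(-481)) = 1/((39 - 3*9) + ((5 + 7)*(-10) - 64)*(-481)) = 1/((39 - 27) + (12*(-10) - 64)*(-481)) = 1/(12 + (-120 - 64)*(-481)) = 1/(12 - 184*(-481)) = 1/(12 + 88504) = 1/88516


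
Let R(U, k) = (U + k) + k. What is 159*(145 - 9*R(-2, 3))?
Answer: 17331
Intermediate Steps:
R(U, k) = U + 2*k
159*(145 - 9*R(-2, 3)) = 159*(145 - 9*(-2 + 2*3)) = 159*(145 - 9*(-2 + 6)) = 159*(145 - 9*4) = 159*(145 - 36) = 159*109 = 17331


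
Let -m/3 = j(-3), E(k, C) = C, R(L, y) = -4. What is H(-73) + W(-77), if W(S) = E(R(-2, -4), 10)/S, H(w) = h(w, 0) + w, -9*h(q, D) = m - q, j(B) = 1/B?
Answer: -56377/693 ≈ -81.352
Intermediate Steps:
m = 1 (m = -3/(-3) = -3*(-1/3) = 1)
h(q, D) = -1/9 + q/9 (h(q, D) = -(1 - q)/9 = -1/9 + q/9)
H(w) = -1/9 + 10*w/9 (H(w) = (-1/9 + w/9) + w = -1/9 + 10*w/9)
W(S) = 10/S
H(-73) + W(-77) = (-1/9 + (10/9)*(-73)) + 10/(-77) = (-1/9 - 730/9) + 10*(-1/77) = -731/9 - 10/77 = -56377/693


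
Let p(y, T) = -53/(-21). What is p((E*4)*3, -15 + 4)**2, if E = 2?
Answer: 2809/441 ≈ 6.3696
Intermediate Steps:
p(y, T) = 53/21 (p(y, T) = -53*(-1/21) = 53/21)
p((E*4)*3, -15 + 4)**2 = (53/21)**2 = 2809/441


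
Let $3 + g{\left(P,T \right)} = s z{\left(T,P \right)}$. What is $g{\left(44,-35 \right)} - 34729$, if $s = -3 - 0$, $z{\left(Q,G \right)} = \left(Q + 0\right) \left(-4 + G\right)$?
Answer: $-30532$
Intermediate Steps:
$z{\left(Q,G \right)} = Q \left(-4 + G\right)$
$s = -3$ ($s = -3 + 0 = -3$)
$g{\left(P,T \right)} = -3 - 3 T \left(-4 + P\right)$
$g{\left(44,-35 \right)} - 34729 = \left(-3 - - 105 \left(-4 + 44\right)\right) - 34729 = \left(-3 - \left(-105\right) 40\right) - 34729 = \left(-3 + 4200\right) - 34729 = 4197 - 34729 = -30532$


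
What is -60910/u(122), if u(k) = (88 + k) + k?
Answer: -30455/166 ≈ -183.46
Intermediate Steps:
u(k) = 88 + 2*k
-60910/u(122) = -60910/(88 + 2*122) = -60910/(88 + 244) = -60910/332 = -60910*1/332 = -30455/166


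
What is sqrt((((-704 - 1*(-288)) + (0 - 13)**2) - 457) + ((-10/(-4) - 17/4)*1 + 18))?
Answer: I*sqrt(2751)/2 ≈ 26.225*I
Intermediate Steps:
sqrt((((-704 - 1*(-288)) + (0 - 13)**2) - 457) + ((-10/(-4) - 17/4)*1 + 18)) = sqrt((((-704 + 288) + (-13)**2) - 457) + ((-10*(-1/4) - 17*1/4)*1 + 18)) = sqrt(((-416 + 169) - 457) + ((5/2 - 17/4)*1 + 18)) = sqrt((-247 - 457) + (-7/4*1 + 18)) = sqrt(-704 + (-7/4 + 18)) = sqrt(-704 + 65/4) = sqrt(-2751/4) = I*sqrt(2751)/2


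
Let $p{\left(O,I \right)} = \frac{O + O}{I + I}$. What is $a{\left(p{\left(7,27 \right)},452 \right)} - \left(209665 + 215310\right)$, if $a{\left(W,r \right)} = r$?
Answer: $-424523$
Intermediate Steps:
$p{\left(O,I \right)} = \frac{O}{I}$ ($p{\left(O,I \right)} = \frac{2 O}{2 I} = 2 O \frac{1}{2 I} = \frac{O}{I}$)
$a{\left(p{\left(7,27 \right)},452 \right)} - \left(209665 + 215310\right) = 452 - \left(209665 + 215310\right) = 452 - 424975 = -424523$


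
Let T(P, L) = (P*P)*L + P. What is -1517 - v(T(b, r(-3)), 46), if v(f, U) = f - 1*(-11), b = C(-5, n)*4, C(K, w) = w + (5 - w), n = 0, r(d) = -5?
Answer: 452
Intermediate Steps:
C(K, w) = 5
b = 20 (b = 5*4 = 20)
T(P, L) = P + L*P² (T(P, L) = P²*L + P = L*P² + P = P + L*P²)
v(f, U) = 11 + f (v(f, U) = f + 11 = 11 + f)
-1517 - v(T(b, r(-3)), 46) = -1517 - (11 + 20*(1 - 5*20)) = -1517 - (11 + 20*(1 - 100)) = -1517 - (11 + 20*(-99)) = -1517 - (11 - 1980) = -1517 - 1*(-1969) = -1517 + 1969 = 452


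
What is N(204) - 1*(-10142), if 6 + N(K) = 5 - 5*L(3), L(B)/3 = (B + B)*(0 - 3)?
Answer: 10411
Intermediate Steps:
L(B) = -18*B (L(B) = 3*((B + B)*(0 - 3)) = 3*((2*B)*(-3)) = 3*(-6*B) = -18*B)
N(K) = 269 (N(K) = -6 + (5 - (-90)*3) = -6 + (5 - 5*(-54)) = -6 + (5 + 270) = -6 + 275 = 269)
N(204) - 1*(-10142) = 269 - 1*(-10142) = 269 + 10142 = 10411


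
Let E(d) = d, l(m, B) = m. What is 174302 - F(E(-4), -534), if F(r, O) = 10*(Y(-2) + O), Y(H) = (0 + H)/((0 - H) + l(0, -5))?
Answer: 179652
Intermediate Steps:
Y(H) = -1 (Y(H) = (0 + H)/((0 - H) + 0) = H/(-H + 0) = H/((-H)) = H*(-1/H) = -1)
F(r, O) = -10 + 10*O (F(r, O) = 10*(-1 + O) = -10 + 10*O)
174302 - F(E(-4), -534) = 174302 - (-10 + 10*(-534)) = 174302 - (-10 - 5340) = 174302 - 1*(-5350) = 174302 + 5350 = 179652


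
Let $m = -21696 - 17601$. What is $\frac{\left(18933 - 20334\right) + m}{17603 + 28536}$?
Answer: $- \frac{40698}{46139} \approx -0.88207$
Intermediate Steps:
$m = -39297$ ($m = -21696 - 17601 = -39297$)
$\frac{\left(18933 - 20334\right) + m}{17603 + 28536} = \frac{\left(18933 - 20334\right) - 39297}{17603 + 28536} = \frac{-1401 - 39297}{46139} = \left(-40698\right) \frac{1}{46139} = - \frac{40698}{46139}$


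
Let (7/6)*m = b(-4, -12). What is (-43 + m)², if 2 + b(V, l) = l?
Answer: 3025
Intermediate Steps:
b(V, l) = -2 + l
m = -12 (m = 6*(-2 - 12)/7 = (6/7)*(-14) = -12)
(-43 + m)² = (-43 - 12)² = (-55)² = 3025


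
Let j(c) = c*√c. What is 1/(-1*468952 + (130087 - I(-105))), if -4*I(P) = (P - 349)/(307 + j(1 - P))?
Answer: -1486623658442/503764678787570831 + 48124*√106/503764678787570831 ≈ -2.9510e-6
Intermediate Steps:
j(c) = c^(3/2)
I(P) = -(-349 + P)/(4*(307 + (1 - P)^(3/2))) (I(P) = -(P - 349)/(4*(307 + (1 - P)^(3/2))) = -(-349 + P)/(4*(307 + (1 - P)^(3/2))))
1/(-1*468952 + (130087 - I(-105))) = 1/(-1*468952 + (130087 - (349 - 1*(-105))/(4*(307 + (1 - 1*(-105))^(3/2))))) = 1/(-468952 + (130087 - (349 + 105)/(4*(307 + (1 + 105)^(3/2))))) = 1/(-468952 + (130087 - 454/(4*(307 + 106^(3/2))))) = 1/(-468952 + (130087 - 454/(4*(307 + 106*√106)))) = 1/(-468952 + (130087 - 227/(2*(307 + 106*√106)))) = 1/(-338865 - 227/(2*(307 + 106*√106)))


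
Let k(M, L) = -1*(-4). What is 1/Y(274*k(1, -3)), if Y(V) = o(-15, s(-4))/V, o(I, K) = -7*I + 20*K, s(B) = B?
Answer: 1096/25 ≈ 43.840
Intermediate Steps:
k(M, L) = 4
Y(V) = 25/V (Y(V) = (-7*(-15) + 20*(-4))/V = (105 - 80)/V = 25/V)
1/Y(274*k(1, -3)) = 1/(25/((274*4))) = 1/(25/1096) = 1096/25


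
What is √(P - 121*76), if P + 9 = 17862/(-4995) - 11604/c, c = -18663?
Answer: 101*I*√10760359280515/3452655 ≈ 95.958*I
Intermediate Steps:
P = -123821299/10357965 (P = -9 + (17862/(-4995) - 11604/(-18663)) = -9 + (17862*(-1/4995) - 11604*(-1/18663)) = -9 + (-5954/1665 + 3868/6221) = -9 - 30599614/10357965 = -123821299/10357965 ≈ -11.954)
√(P - 121*76) = √(-123821299/10357965 - 121*76) = √(-123821299/10357965 - 9196) = √(-95375667439/10357965) = 101*I*√10760359280515/3452655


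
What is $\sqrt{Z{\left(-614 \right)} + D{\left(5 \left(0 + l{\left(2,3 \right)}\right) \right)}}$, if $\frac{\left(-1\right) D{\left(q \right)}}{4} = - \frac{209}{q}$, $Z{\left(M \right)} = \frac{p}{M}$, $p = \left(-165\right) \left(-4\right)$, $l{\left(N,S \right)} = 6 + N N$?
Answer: $\frac{2 \sqrt{9215833}}{1535} \approx 3.9554$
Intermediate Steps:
$l{\left(N,S \right)} = 6 + N^{2}$
$p = 660$
$Z{\left(M \right)} = \frac{660}{M}$
$D{\left(q \right)} = \frac{836}{q}$ ($D{\left(q \right)} = - 4 \left(- \frac{209}{q}\right) = \frac{836}{q}$)
$\sqrt{Z{\left(-614 \right)} + D{\left(5 \left(0 + l{\left(2,3 \right)}\right) \right)}} = \sqrt{\frac{660}{-614} + \frac{836}{5 \left(0 + \left(6 + 2^{2}\right)\right)}} = \sqrt{660 \left(- \frac{1}{614}\right) + \frac{836}{5 \left(0 + \left(6 + 4\right)\right)}} = \sqrt{- \frac{330}{307} + \frac{836}{5 \left(0 + 10\right)}} = \sqrt{- \frac{330}{307} + \frac{836}{5 \cdot 10}} = \sqrt{- \frac{330}{307} + \frac{836}{50}} = \sqrt{- \frac{330}{307} + 836 \cdot \frac{1}{50}} = \sqrt{- \frac{330}{307} + \frac{418}{25}} = \sqrt{\frac{120076}{7675}} = \frac{2 \sqrt{9215833}}{1535}$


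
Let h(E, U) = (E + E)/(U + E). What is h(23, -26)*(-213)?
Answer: 3266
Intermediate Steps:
h(E, U) = 2*E/(E + U) (h(E, U) = (2*E)/(E + U) = 2*E/(E + U))
h(23, -26)*(-213) = (2*23/(23 - 26))*(-213) = (2*23/(-3))*(-213) = (2*23*(-⅓))*(-213) = -46/3*(-213) = 3266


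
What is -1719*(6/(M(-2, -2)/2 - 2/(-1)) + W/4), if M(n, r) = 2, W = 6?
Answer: -12033/2 ≈ -6016.5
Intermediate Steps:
-1719*(6/(M(-2, -2)/2 - 2/(-1)) + W/4) = -1719*(6/(2/2 - 2/(-1)) + 6/4) = -1719*(6/(2*(½) - 2*(-1)) + 6*(¼)) = -1719*(6/(1 + 2) + 3/2) = -1719*(6/3 + 3/2) = -1719*(6*(⅓) + 3/2) = -1719*(2 + 3/2) = -1719*7/2 = -12033/2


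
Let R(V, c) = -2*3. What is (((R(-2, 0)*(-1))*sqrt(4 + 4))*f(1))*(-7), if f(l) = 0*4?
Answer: 0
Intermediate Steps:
R(V, c) = -6
f(l) = 0
(((R(-2, 0)*(-1))*sqrt(4 + 4))*f(1))*(-7) = (((-6*(-1))*sqrt(4 + 4))*0)*(-7) = ((6*sqrt(8))*0)*(-7) = ((6*(2*sqrt(2)))*0)*(-7) = ((12*sqrt(2))*0)*(-7) = 0*(-7) = 0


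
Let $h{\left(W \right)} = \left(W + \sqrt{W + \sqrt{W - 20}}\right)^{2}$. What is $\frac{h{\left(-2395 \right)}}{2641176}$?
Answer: $\frac{\left(2395 - \sqrt{-2395 + i \sqrt{2415}}\right)^{2}}{2641176} \approx 2.17 - 0.088741 i$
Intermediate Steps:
$h{\left(W \right)} = \left(W + \sqrt{W + \sqrt{-20 + W}}\right)^{2}$
$\frac{h{\left(-2395 \right)}}{2641176} = \frac{\left(-2395 + \sqrt{-2395 + \sqrt{-20 - 2395}}\right)^{2}}{2641176} = \left(-2395 + \sqrt{-2395 + \sqrt{-2415}}\right)^{2} \cdot \frac{1}{2641176} = \left(-2395 + \sqrt{-2395 + i \sqrt{2415}}\right)^{2} \cdot \frac{1}{2641176} = \frac{\left(-2395 + \sqrt{-2395 + i \sqrt{2415}}\right)^{2}}{2641176}$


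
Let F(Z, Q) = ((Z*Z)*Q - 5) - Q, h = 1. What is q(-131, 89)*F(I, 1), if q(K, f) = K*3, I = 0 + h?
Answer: 1965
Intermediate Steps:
I = 1 (I = 0 + 1 = 1)
q(K, f) = 3*K
F(Z, Q) = -5 - Q + Q*Z**2 (F(Z, Q) = (Z**2*Q - 5) - Q = (Q*Z**2 - 5) - Q = (-5 + Q*Z**2) - Q = -5 - Q + Q*Z**2)
q(-131, 89)*F(I, 1) = (3*(-131))*(-5 - 1*1 + 1*1**2) = -393*(-5 - 1 + 1*1) = -393*(-5 - 1 + 1) = -393*(-5) = 1965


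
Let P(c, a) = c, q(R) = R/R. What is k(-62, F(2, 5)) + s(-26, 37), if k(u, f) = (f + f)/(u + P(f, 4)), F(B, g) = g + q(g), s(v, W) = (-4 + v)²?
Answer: 12597/14 ≈ 899.79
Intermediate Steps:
q(R) = 1
F(B, g) = 1 + g (F(B, g) = g + 1 = 1 + g)
k(u, f) = 2*f/(f + u) (k(u, f) = (f + f)/(u + f) = (2*f)/(f + u) = 2*f/(f + u))
k(-62, F(2, 5)) + s(-26, 37) = 2*(1 + 5)/((1 + 5) - 62) + (-4 - 26)² = 2*6/(6 - 62) + (-30)² = 2*6/(-56) + 900 = 2*6*(-1/56) + 900 = -3/14 + 900 = 12597/14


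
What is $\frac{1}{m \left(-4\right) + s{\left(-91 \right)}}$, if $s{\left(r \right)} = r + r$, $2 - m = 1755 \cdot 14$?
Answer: $\frac{1}{98090} \approx 1.0195 \cdot 10^{-5}$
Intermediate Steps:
$m = -24568$ ($m = 2 - 1755 \cdot 14 = 2 - 24570 = -24568$)
$s{\left(r \right)} = 2 r$
$\frac{1}{m \left(-4\right) + s{\left(-91 \right)}} = \frac{1}{\left(-24568\right) \left(-4\right) + 2 \left(-91\right)} = \frac{1}{98272 - 182} = \frac{1}{98090}$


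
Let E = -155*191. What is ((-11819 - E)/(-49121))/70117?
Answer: -17786/3444217157 ≈ -5.1640e-6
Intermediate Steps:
E = -29605
((-11819 - E)/(-49121))/70117 = ((-11819 - 1*(-29605))/(-49121))/70117 = ((-11819 + 29605)*(-1/49121))*(1/70117) = (17786*(-1/49121))*(1/70117) = -17786/49121*1/70117 = -17786/3444217157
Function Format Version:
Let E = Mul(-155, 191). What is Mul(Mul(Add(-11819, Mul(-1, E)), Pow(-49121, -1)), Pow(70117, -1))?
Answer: Rational(-17786, 3444217157) ≈ -5.1640e-6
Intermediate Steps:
E = -29605
Mul(Mul(Add(-11819, Mul(-1, E)), Pow(-49121, -1)), Pow(70117, -1)) = Mul(Mul(Add(-11819, Mul(-1, -29605)), Pow(-49121, -1)), Pow(70117, -1)) = Mul(Mul(Add(-11819, 29605), Rational(-1, 49121)), Rational(1, 70117)) = Mul(Mul(17786, Rational(-1, 49121)), Rational(1, 70117)) = Mul(Rational(-17786, 49121), Rational(1, 70117)) = Rational(-17786, 3444217157)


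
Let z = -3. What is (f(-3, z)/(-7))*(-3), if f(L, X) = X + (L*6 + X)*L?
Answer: 180/7 ≈ 25.714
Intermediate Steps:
f(L, X) = X + L*(X + 6*L) (f(L, X) = X + (6*L + X)*L = X + (X + 6*L)*L = X + L*(X + 6*L))
(f(-3, z)/(-7))*(-3) = ((-3 + 6*(-3)**2 - 3*(-3))/(-7))*(-3) = ((-3 + 6*9 + 9)*(-1/7))*(-3) = ((-3 + 54 + 9)*(-1/7))*(-3) = (60*(-1/7))*(-3) = -60/7*(-3) = 180/7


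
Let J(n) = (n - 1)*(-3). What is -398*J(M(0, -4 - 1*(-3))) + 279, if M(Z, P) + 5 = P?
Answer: -8079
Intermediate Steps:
M(Z, P) = -5 + P
J(n) = 3 - 3*n (J(n) = (-1 + n)*(-3) = 3 - 3*n)
-398*J(M(0, -4 - 1*(-3))) + 279 = -398*(3 - 3*(-5 + (-4 - 1*(-3)))) + 279 = -398*(3 - 3*(-5 + (-4 + 3))) + 279 = -398*(3 - 3*(-5 - 1)) + 279 = -398*(3 - 3*(-6)) + 279 = -398*(3 + 18) + 279 = -398*21 + 279 = -8358 + 279 = -8079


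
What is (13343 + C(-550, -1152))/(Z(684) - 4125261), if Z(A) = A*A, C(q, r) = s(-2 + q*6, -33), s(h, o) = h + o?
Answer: -3336/1219135 ≈ -0.0027364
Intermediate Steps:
C(q, r) = -35 + 6*q (C(q, r) = (-2 + q*6) - 33 = (-2 + 6*q) - 33 = -35 + 6*q)
Z(A) = A²
(13343 + C(-550, -1152))/(Z(684) - 4125261) = (13343 + (-35 + 6*(-550)))/(684² - 4125261) = (13343 + (-35 - 3300))/(467856 - 4125261) = (13343 - 3335)/(-3657405) = 10008*(-1/3657405) = -3336/1219135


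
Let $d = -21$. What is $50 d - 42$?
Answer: $-1092$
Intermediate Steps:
$50 d - 42 = 50 \left(-21\right) - 42 = -1050 - 42 = -1092$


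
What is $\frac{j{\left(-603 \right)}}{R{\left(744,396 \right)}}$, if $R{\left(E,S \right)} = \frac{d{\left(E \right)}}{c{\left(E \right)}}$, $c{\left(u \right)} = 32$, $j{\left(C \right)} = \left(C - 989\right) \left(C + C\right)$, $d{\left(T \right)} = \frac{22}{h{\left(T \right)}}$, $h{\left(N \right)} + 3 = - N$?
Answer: $- \frac{22947266304}{11} \approx -2.0861 \cdot 10^{9}$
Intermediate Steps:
$h{\left(N \right)} = -3 - N$
$d{\left(T \right)} = \frac{22}{-3 - T}$
$j{\left(C \right)} = 2 C \left(-989 + C\right)$ ($j{\left(C \right)} = \left(-989 + C\right) 2 C = 2 C \left(-989 + C\right)$)
$R{\left(E,S \right)} = - \frac{11}{16 \left(3 + E\right)}$ ($R{\left(E,S \right)} = \frac{\left(-22\right) \frac{1}{3 + E}}{32} = - \frac{22}{3 + E} \frac{1}{32} = - \frac{11}{16 \left(3 + E\right)}$)
$\frac{j{\left(-603 \right)}}{R{\left(744,396 \right)}} = \frac{2 \left(-603\right) \left(-989 - 603\right)}{\left(-11\right) \frac{1}{48 + 16 \cdot 744}} = \frac{2 \left(-603\right) \left(-1592\right)}{\left(-11\right) \frac{1}{48 + 11904}} = \frac{1919952}{\left(-11\right) \frac{1}{11952}} = \frac{1919952}{- \frac{11}{11952}} = 1919952 \left(- \frac{11952}{11}\right) = - \frac{22947266304}{11}$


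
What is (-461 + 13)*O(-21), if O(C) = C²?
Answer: -197568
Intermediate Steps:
(-461 + 13)*O(-21) = (-461 + 13)*(-21)² = -448*441 = -197568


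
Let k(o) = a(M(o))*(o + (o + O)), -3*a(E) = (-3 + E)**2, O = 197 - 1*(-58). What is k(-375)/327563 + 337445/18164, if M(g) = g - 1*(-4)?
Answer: 529751261095/5949854332 ≈ 89.036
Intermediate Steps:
O = 255 (O = 197 + 58 = 255)
M(g) = 4 + g (M(g) = g + 4 = 4 + g)
a(E) = -(-3 + E)**2/3
k(o) = -(1 + o)**2*(255 + 2*o)/3 (k(o) = (-(-3 + (4 + o))**2/3)*(o + (o + 255)) = (-(1 + o)**2/3)*(o + (255 + o)) = (-(1 + o)**2/3)*(255 + 2*o) = -(1 + o)**2*(255 + 2*o)/3)
k(-375)/327563 + 337445/18164 = ((1 - 375)**2*(-255 - 2*(-375))/3)/327563 + 337445/18164 = ((1/3)*(-374)**2*(-255 + 750))*(1/327563) + 337445*(1/18164) = ((1/3)*139876*495)*(1/327563) + 337445/18164 = 23079540*(1/327563) + 337445/18164 = 23079540/327563 + 337445/18164 = 529751261095/5949854332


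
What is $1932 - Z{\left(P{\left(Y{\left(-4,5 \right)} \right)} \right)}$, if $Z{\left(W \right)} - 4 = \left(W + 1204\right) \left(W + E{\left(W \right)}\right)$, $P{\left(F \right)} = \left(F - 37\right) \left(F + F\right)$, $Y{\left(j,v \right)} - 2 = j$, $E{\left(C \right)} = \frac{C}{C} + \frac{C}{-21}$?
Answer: $- \frac{1410424}{7} \approx -2.0149 \cdot 10^{5}$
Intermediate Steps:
$E{\left(C \right)} = 1 - \frac{C}{21}$ ($E{\left(C \right)} = 1 + C \left(- \frac{1}{21}\right) = 1 - \frac{C}{21}$)
$Y{\left(j,v \right)} = 2 + j$
$P{\left(F \right)} = 2 F \left(-37 + F\right)$ ($P{\left(F \right)} = \left(-37 + F\right) 2 F = 2 F \left(-37 + F\right)$)
$Z{\left(W \right)} = 4 + \left(1 + \frac{20 W}{21}\right) \left(1204 + W\right)$ ($Z{\left(W \right)} = 4 + \left(W + 1204\right) \left(W - \left(-1 + \frac{W}{21}\right)\right) = 4 + \left(1204 + W\right) \left(1 + \frac{20 W}{21}\right) = 4 + \left(1 + \frac{20 W}{21}\right) \left(1204 + W\right)$)
$1932 - Z{\left(P{\left(Y{\left(-4,5 \right)} \right)} \right)} = 1932 - \left(1208 + \frac{20 \left(2 \left(2 - 4\right) \left(-37 + \left(2 - 4\right)\right)\right)^{2}}{21} + \frac{3443 \cdot 2 \left(2 - 4\right) \left(-37 + \left(2 - 4\right)\right)}{3}\right) = 1932 - \left(1208 + \frac{20 \left(2 \left(-2\right) \left(-37 - 2\right)\right)^{2}}{21} + \frac{3443 \cdot 2 \left(-2\right) \left(-37 - 2\right)}{3}\right) = 1932 - \left(1208 + \frac{20 \left(2 \left(-2\right) \left(-39\right)\right)^{2}}{21} + \frac{3443 \cdot 2 \left(-2\right) \left(-39\right)}{3}\right) = 1932 - \left(1208 + \frac{20 \cdot 156^{2}}{21} + \frac{3443}{3} \cdot 156\right) = 1932 - \left(1208 + \frac{20}{21} \cdot 24336 + 179036\right) = 1932 - \left(1208 + \frac{162240}{7} + 179036\right) = 1932 - \frac{1423948}{7} = - \frac{1410424}{7}$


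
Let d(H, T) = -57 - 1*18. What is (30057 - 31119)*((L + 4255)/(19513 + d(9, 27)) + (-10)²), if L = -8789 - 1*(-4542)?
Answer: -1032162048/9719 ≈ -1.0620e+5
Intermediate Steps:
d(H, T) = -75 (d(H, T) = -57 - 18 = -75)
L = -4247 (L = -8789 + 4542 = -4247)
(30057 - 31119)*((L + 4255)/(19513 + d(9, 27)) + (-10)²) = (30057 - 31119)*((-4247 + 4255)/(19513 - 75) + (-10)²) = -1062*(8/19438 + 100) = -1062*(8*(1/19438) + 100) = -1062*(4/9719 + 100) = -1062*971904/9719 = -1032162048/9719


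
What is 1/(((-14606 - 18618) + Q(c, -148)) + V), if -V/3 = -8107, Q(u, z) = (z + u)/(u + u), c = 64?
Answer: -32/284917 ≈ -0.00011231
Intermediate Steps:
Q(u, z) = (u + z)/(2*u) (Q(u, z) = (u + z)/((2*u)) = (u + z)*(1/(2*u)) = (u + z)/(2*u))
V = 24321 (V = -3*(-8107) = 24321)
1/(((-14606 - 18618) + Q(c, -148)) + V) = 1/(((-14606 - 18618) + (½)*(64 - 148)/64) + 24321) = 1/((-33224 + (½)*(1/64)*(-84)) + 24321) = 1/((-33224 - 21/32) + 24321) = 1/(-1063189/32 + 24321) = 1/(-284917/32) = -32/284917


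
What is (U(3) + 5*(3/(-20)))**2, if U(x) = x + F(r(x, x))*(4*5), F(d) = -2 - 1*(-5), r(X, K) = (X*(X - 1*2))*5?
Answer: 62001/16 ≈ 3875.1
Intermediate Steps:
r(X, K) = 5*X*(-2 + X) (r(X, K) = (X*(X - 2))*5 = (X*(-2 + X))*5 = 5*X*(-2 + X))
F(d) = 3 (F(d) = -2 + 5 = 3)
U(x) = 60 + x (U(x) = x + 3*(4*5) = x + 3*20 = x + 60 = 60 + x)
(U(3) + 5*(3/(-20)))**2 = ((60 + 3) + 5*(3/(-20)))**2 = (63 + 5*(3*(-1/20)))**2 = (63 + 5*(-3/20))**2 = (63 - 3/4)**2 = (249/4)**2 = 62001/16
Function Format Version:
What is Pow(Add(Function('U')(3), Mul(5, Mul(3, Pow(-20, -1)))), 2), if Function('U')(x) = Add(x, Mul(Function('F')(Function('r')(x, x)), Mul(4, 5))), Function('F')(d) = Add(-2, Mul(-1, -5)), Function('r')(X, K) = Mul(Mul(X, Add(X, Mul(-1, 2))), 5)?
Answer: Rational(62001, 16) ≈ 3875.1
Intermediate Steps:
Function('r')(X, K) = Mul(5, X, Add(-2, X)) (Function('r')(X, K) = Mul(Mul(X, Add(X, -2)), 5) = Mul(Mul(X, Add(-2, X)), 5) = Mul(5, X, Add(-2, X)))
Function('F')(d) = 3 (Function('F')(d) = Add(-2, 5) = 3)
Function('U')(x) = Add(60, x) (Function('U')(x) = Add(x, Mul(3, Mul(4, 5))) = Add(x, Mul(3, 20)) = Add(x, 60) = Add(60, x))
Pow(Add(Function('U')(3), Mul(5, Mul(3, Pow(-20, -1)))), 2) = Pow(Add(Add(60, 3), Mul(5, Mul(3, Pow(-20, -1)))), 2) = Pow(Add(63, Mul(5, Mul(3, Rational(-1, 20)))), 2) = Pow(Add(63, Mul(5, Rational(-3, 20))), 2) = Pow(Add(63, Rational(-3, 4)), 2) = Pow(Rational(249, 4), 2) = Rational(62001, 16)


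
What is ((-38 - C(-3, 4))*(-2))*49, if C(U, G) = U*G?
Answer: 2548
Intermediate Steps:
C(U, G) = G*U
((-38 - C(-3, 4))*(-2))*49 = ((-38 - 4*(-3))*(-2))*49 = ((-38 - 1*(-12))*(-2))*49 = ((-38 + 12)*(-2))*49 = -26*(-2)*49 = 52*49 = 2548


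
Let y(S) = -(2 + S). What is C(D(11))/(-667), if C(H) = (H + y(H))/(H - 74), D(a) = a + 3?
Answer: -1/20010 ≈ -4.9975e-5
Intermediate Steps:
D(a) = 3 + a
y(S) = -2 - S
C(H) = -2/(-74 + H) (C(H) = (H + (-2 - H))/(H - 74) = -2/(-74 + H))
C(D(11))/(-667) = -2/(-74 + (3 + 11))/(-667) = -2/(-74 + 14)*(-1/667) = -2/(-60)*(-1/667) = -2*(-1/60)*(-1/667) = (1/30)*(-1/667) = -1/20010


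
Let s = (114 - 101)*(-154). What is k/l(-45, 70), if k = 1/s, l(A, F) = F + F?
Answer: -1/280280 ≈ -3.5679e-6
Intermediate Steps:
s = -2002 (s = 13*(-154) = -2002)
l(A, F) = 2*F
k = -1/2002 (k = 1/(-2002) = -1/2002 ≈ -0.00049950)
k/l(-45, 70) = -1/(2002*(2*70)) = -1/2002/140 = -1/2002*1/140 = -1/280280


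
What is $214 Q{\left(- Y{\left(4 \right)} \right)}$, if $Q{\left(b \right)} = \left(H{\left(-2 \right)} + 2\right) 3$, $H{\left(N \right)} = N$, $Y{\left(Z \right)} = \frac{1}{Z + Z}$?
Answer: $0$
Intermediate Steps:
$Y{\left(Z \right)} = \frac{1}{2 Z}$
$Q{\left(b \right)} = 0$ ($Q{\left(b \right)} = \left(-2 + 2\right) 3 = 0 \cdot 3 = 0$)
$214 Q{\left(- Y{\left(4 \right)} \right)} = 214 \cdot 0 = 0$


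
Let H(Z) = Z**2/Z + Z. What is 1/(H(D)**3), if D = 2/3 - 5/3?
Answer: -1/8 ≈ -0.12500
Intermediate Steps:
D = -1 (D = 2*(1/3) - 5*1/3 = 2/3 - 5/3 = -1)
H(Z) = 2*Z (H(Z) = Z + Z = 2*Z)
1/(H(D)**3) = 1/((2*(-1))**3) = 1/((-2)**3) = 1/(-8) = -1/8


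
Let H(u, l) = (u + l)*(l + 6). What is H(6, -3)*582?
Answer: 5238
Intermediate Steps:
H(u, l) = (6 + l)*(l + u) (H(u, l) = (l + u)*(6 + l) = (6 + l)*(l + u))
H(6, -3)*582 = ((-3)² + 6*(-3) + 6*6 - 3*6)*582 = (9 - 18 + 36 - 18)*582 = 9*582 = 5238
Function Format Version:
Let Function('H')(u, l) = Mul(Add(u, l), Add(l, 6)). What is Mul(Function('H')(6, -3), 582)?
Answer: 5238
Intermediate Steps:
Function('H')(u, l) = Mul(Add(6, l), Add(l, u)) (Function('H')(u, l) = Mul(Add(l, u), Add(6, l)) = Mul(Add(6, l), Add(l, u)))
Mul(Function('H')(6, -3), 582) = Mul(Add(Pow(-3, 2), Mul(6, -3), Mul(6, 6), Mul(-3, 6)), 582) = Mul(Add(9, -18, 36, -18), 582) = Mul(9, 582) = 5238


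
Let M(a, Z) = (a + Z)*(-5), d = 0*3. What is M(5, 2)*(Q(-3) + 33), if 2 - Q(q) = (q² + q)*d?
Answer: -1225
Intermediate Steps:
d = 0
M(a, Z) = -5*Z - 5*a (M(a, Z) = (Z + a)*(-5) = -5*Z - 5*a)
Q(q) = 2 (Q(q) = 2 - (q² + q)*0 = 2 - (q + q²)*0 = 2 - 1*0 = 2 + 0 = 2)
M(5, 2)*(Q(-3) + 33) = (-5*2 - 5*5)*(2 + 33) = (-10 - 25)*35 = -35*35 = -1225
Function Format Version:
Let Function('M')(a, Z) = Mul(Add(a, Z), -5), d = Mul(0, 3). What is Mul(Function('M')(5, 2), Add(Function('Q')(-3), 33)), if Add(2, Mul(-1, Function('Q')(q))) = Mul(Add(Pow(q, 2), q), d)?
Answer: -1225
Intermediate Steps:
d = 0
Function('M')(a, Z) = Add(Mul(-5, Z), Mul(-5, a)) (Function('M')(a, Z) = Mul(Add(Z, a), -5) = Add(Mul(-5, Z), Mul(-5, a)))
Function('Q')(q) = 2 (Function('Q')(q) = Add(2, Mul(-1, Mul(Add(Pow(q, 2), q), 0))) = Add(2, Mul(-1, Mul(Add(q, Pow(q, 2)), 0))) = Add(2, Mul(-1, 0)) = Add(2, 0) = 2)
Mul(Function('M')(5, 2), Add(Function('Q')(-3), 33)) = Mul(Add(Mul(-5, 2), Mul(-5, 5)), Add(2, 33)) = Mul(Add(-10, -25), 35) = Mul(-35, 35) = -1225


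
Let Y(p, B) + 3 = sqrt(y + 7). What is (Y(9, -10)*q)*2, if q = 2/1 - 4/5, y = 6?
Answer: -36/5 + 12*sqrt(13)/5 ≈ 1.4533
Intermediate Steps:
Y(p, B) = -3 + sqrt(13) (Y(p, B) = -3 + sqrt(6 + 7) = -3 + sqrt(13))
q = 6/5 (q = 2*1 - 4*1/5 = 2 - 4/5 = 6/5 ≈ 1.2000)
(Y(9, -10)*q)*2 = ((-3 + sqrt(13))*(6/5))*2 = (-18/5 + 6*sqrt(13)/5)*2 = -36/5 + 12*sqrt(13)/5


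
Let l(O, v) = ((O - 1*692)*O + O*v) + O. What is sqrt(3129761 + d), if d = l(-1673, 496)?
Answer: 5*sqrt(250197) ≈ 2501.0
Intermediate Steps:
l(O, v) = O + O*v + O*(-692 + O) (l(O, v) = ((O - 692)*O + O*v) + O = ((-692 + O)*O + O*v) + O = (O*(-692 + O) + O*v) + O = (O*v + O*(-692 + O)) + O = O + O*v + O*(-692 + O))
d = 3125164 (d = -1673*(-691 - 1673 + 496) = -1673*(-1868) = 3125164)
sqrt(3129761 + d) = sqrt(3129761 + 3125164) = sqrt(6254925) = 5*sqrt(250197)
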